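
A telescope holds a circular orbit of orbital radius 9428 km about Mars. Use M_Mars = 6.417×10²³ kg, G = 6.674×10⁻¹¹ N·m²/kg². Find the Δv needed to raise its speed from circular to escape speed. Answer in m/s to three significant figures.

Δv ≈ 883 m/s

μ = GM = 6.674×10⁻¹¹ × 6.417×10²³ = 4.283×10¹³ m³/s².
r = 9428 km = 9.428×10⁶ m.
Circular speed v_c = √(μ/r) = 2131 m/s.
Escape speed v_esc = √(2μ/r) = √2 × v_c = 3014 m/s.
Δv = v_esc − v_c = 882.8 m/s.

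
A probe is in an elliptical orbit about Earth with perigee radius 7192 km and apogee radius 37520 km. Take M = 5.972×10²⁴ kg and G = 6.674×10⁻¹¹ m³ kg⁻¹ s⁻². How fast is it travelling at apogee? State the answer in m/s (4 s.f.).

v ≈ 1849 m/s

μ = GM = 6.674×10⁻¹¹ × 5.972×10²⁴ = 3.986×10¹⁴ m³/s².
Semi-major axis a = (r_p + r_a)/2 = 22356 km = 2.236×10⁷ m.
Vis-viva: v² = μ(2/r − 1/a) = 3.986×10¹⁴ × (5.330×10⁻⁸ − 4.473×10⁻⁸) = 3.417×10⁶ m²/s².
v = 1849 m/s.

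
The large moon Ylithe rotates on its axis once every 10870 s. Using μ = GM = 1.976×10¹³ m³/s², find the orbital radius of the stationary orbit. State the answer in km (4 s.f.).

A synchronous orbit has period T, so by Kepler's third law a = (μT²/4π²)^(1/3).
μT²/4π² = 1.976×10¹³ × (1.087×10⁴)² / 39.48 = 5.914×10¹⁹ m³.
a = 3.896×10⁶ m = 3896.1 km.

r_sync ≈ 3896 km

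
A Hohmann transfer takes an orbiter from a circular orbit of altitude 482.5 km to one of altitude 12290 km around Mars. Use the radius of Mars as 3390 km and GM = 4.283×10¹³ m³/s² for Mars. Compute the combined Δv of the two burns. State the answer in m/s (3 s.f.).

r₁ = 3390 + 482.5 = 3872.5 km = 3.8725×10⁶ m.
r₂ = 3390 + 12290 = 15680 km = 1.5680×10⁷ m.
Transfer ellipse a_t = (r₁ + r₂)/2 = 9.776×10⁶ m.
At r₁: circular v_c1 = √(μ/r₁) = 3326 m/s; transfer-periapsis v_p = √[μ(2/r₁ − 1/a_t)] = 4212 m/s.
Δv₁ = v_p − v_c1 = 886.1 m/s.
At r₂: circular v_c2 = √(μ/r₂) = 1653 m/s; transfer-apoapsis v_a = √[μ(2/r₂ − 1/a_t)] = 1040 m/s.
Δv₂ = v_c2 − v_a = 612.5 m/s.
Total Δv = Δv₁ + Δv₂ = 1499 m/s.

Δv_total ≈ 1500 m/s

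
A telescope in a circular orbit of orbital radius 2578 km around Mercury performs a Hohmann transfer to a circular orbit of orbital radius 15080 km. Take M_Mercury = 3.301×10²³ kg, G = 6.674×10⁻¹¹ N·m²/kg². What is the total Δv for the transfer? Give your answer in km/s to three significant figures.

μ = GM = 6.674×10⁻¹¹ × 3.301×10²³ = 2.203×10¹³ m³/s².
r₁ = 2578 km = 2.578×10⁶ m.
r₂ = 15080 km = 1.508×10⁷ m.
Transfer ellipse a_t = (r₁ + r₂)/2 = 8.829×10⁶ m.
At r₁: circular v_c1 = √(μ/r₁) = 2923 m/s; transfer-periherm v_p = √[μ(2/r₁ − 1/a_t)] = 3820 m/s.
Δv₁ = v_p − v_c1 = 897.2 m/s.
At r₂: circular v_c2 = √(μ/r₂) = 1209 m/s; transfer-apoherm v_a = √[μ(2/r₂ − 1/a_t)] = 653.1 m/s.
Δv₂ = v_c2 − v_a = 555.6 m/s.
Total Δv = Δv₁ + Δv₂ = 1453 m/s = 1.453 km/s.

Δv_total ≈ 1.45 km/s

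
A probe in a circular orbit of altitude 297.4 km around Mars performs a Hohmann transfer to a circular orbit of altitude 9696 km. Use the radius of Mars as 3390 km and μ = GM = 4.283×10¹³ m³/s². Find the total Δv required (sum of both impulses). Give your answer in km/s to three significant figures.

r₁ = 3390 + 297.4 = 3687.4 km = 3.6874×10⁶ m.
r₂ = 3390 + 9696 = 13086 km = 1.3086×10⁷ m.
Transfer ellipse a_t = (r₁ + r₂)/2 = 8.387×10⁶ m.
At r₁: circular v_c1 = √(μ/r₁) = 3408 m/s; transfer-periapsis v_p = √[μ(2/r₁ − 1/a_t)] = 4257 m/s.
Δv₁ = v_p − v_c1 = 849.1 m/s.
At r₂: circular v_c2 = √(μ/r₂) = 1809 m/s; transfer-apoapsis v_a = √[μ(2/r₂ − 1/a_t)] = 1200 m/s.
Δv₂ = v_c2 − v_a = 609.5 m/s.
Total Δv = Δv₁ + Δv₂ = 1459 m/s = 1.459 km/s.

Δv_total ≈ 1.46 km/s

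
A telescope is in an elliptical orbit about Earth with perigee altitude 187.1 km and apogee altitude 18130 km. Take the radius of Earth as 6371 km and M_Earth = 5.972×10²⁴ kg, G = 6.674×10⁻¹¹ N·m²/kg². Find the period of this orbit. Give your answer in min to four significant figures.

T ≈ 321.0 min

μ = GM = 6.674×10⁻¹¹ × 5.972×10²⁴ = 3.986×10¹⁴ m³/s².
r_p = 6371 + 187.1 = 6558.1 km = 6.5581×10⁶ m.
r_a = 6371 + 18130 = 24501 km = 2.4501×10⁷ m.
Semi-major axis a = (r_p + r_a)/2 = (6558.1 + 24501)/2 = 15530 km = 1.553×10⁷ m.
By Kepler's third law T = 2π√(a³/μ) = 2π × 3.065×10³ = 1.926×10⁴ s.
= 321.0 min.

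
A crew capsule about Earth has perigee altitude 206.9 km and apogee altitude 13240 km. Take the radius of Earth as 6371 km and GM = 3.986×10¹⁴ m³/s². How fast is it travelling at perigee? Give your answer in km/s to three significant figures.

v ≈ 9.53 km/s

r_p = 6371 + 206.9 = 6577.9 km = 6.5779×10⁶ m.
r_a = 6371 + 13240 = 19611 km = 1.9611×10⁷ m.
Semi-major axis a = (r_p + r_a)/2 = 13094 km = 1.309×10⁷ m.
Vis-viva: v² = μ(2/r − 1/a) = 3.986×10¹⁴ × (3.040×10⁻⁷ − 7.637×10⁻⁸) = 9.075×10⁷ m²/s².
v = 9526 m/s = 9.526 km/s.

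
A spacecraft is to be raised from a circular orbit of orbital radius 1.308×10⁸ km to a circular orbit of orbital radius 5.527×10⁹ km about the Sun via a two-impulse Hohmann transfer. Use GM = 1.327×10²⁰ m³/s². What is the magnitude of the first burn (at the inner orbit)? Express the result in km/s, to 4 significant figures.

Δv ≈ 12.67 km/s

r₁ = 1.308×10⁸ km = 1.308×10¹¹ m.
r₂ = 5.527×10⁹ km = 5.527×10¹² m.
Transfer ellipse a_t = (r₁ + r₂)/2 = 2.829×10¹² m.
At r₁: circular v_c1 = √(μ/r₁) = 31850 m/s; transfer-perihelion v_p = √[μ(2/r₁ − 1/a_t)] = 44520 m/s.
Δv₁ = v_p − v_c1 = 12670 m/s.
= 12.67 km/s.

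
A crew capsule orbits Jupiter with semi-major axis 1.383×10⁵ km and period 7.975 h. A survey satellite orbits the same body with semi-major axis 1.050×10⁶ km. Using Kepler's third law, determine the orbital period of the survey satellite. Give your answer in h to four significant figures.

T₂ ≈ 166.8 h

Kepler's third law: T² ∝ a³, so T₂ = T₁ (a₂/a₁)^(3/2).
a₂/a₁ = 7.592, (a₂/a₁)^(3/2) = 20.92.
T₂ = 7.975 × 20.92 = 166.8 h.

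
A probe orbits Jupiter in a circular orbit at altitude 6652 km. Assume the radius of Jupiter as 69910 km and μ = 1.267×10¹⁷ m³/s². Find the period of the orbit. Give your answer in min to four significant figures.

r = 69910 + 6652 = 76562 km = 7.6562×10⁷ m.
Kepler's third law: T = 2π√(r³/μ) = 2π√((7.656×10⁷)³ / 1.267×10¹⁷).
r³/μ = 3.542×10⁶ s², so T = 2π × 1.882×10³ = 1.183×10⁴ s.
Converting: 1.183×10⁴ s ÷ 60.00 = 197.1 min.

T ≈ 197.1 min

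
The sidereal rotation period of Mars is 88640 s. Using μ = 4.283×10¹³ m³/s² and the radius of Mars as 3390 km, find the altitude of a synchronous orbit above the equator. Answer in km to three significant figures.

h_sync ≈ 17000 km

A synchronous orbit has period T, so by Kepler's third law a = (μT²/4π²)^(1/3).
μT²/4π² = 4.283×10¹³ × (8.864×10⁴)² / 39.48 = 8.524×10²¹ m³.
a = 2.043×10⁷ m = 20428 km.
Altitude h = a − R = 20428 − 3390 = 17038 km.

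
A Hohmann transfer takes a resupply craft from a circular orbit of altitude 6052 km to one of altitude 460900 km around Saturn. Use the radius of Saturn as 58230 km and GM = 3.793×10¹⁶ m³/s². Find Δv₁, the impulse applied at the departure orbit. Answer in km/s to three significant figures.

Δv ≈ 8.11 km/s

r₁ = 58230 + 6052 = 64282 km = 6.4282×10⁷ m.
r₂ = 58230 + 460900 = 519130 km = 5.1913×10⁸ m.
Transfer ellipse a_t = (r₁ + r₂)/2 = 2.917×10⁸ m.
At r₁: circular v_c1 = √(μ/r₁) = 24290 m/s; transfer-perikrone v_p = √[μ(2/r₁ − 1/a_t)] = 32410 m/s.
Δv₁ = v_p − v_c1 = 8114 m/s.
= 8.114 km/s.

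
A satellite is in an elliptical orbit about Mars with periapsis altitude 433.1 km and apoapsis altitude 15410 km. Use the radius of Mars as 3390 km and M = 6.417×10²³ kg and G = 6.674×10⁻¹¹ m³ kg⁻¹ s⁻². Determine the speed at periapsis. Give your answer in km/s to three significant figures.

v ≈ 4.31 km/s

μ = GM = 6.674×10⁻¹¹ × 6.417×10²³ = 4.283×10¹³ m³/s².
r_p = 3390 + 433.1 = 3823.1 km = 3.8231×10⁶ m.
r_a = 3390 + 15410 = 18800 km = 1.8800×10⁷ m.
Semi-major axis a = (r_p + r_a)/2 = 11312 km = 1.131×10⁷ m.
Vis-viva: v² = μ(2/r − 1/a) = 4.283×10¹³ × (5.231×10⁻⁷ − 8.841×10⁻⁸) = 1.862×10⁷ m²/s².
v = 4315 m/s = 4.315 km/s.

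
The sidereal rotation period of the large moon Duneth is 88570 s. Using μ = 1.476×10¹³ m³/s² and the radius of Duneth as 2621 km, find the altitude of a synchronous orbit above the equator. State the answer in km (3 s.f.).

h_sync ≈ 11700 km

A synchronous orbit has period T, so by Kepler's third law a = (μT²/4π²)^(1/3).
μT²/4π² = 1.476×10¹³ × (8.857×10⁴)² / 39.48 = 2.933×10²¹ m³.
a = 1.431×10⁷ m = 14314 km.
Altitude h = a − R = 14314 − 2621 = 11693 km.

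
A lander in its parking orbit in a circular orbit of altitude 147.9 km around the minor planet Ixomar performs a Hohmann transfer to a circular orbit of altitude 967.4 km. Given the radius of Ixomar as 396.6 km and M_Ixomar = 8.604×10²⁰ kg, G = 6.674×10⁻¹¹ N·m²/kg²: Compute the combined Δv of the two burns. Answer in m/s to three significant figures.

μ = GM = 6.674×10⁻¹¹ × 8.604×10²⁰ = 5.742×10¹⁰ m³/s².
r₁ = 396.6 + 147.9 = 544.50 km = 5.4450×10⁵ m.
r₂ = 396.6 + 967.4 = 1364.0 km = 1.3640×10⁶ m.
Transfer ellipse a_t = (r₁ + r₂)/2 = 9.542×10⁵ m.
At r₁: circular v_c1 = √(μ/r₁) = 324.7 m/s; transfer-periapsis v_p = √[μ(2/r₁ − 1/a_t)] = 388.3 m/s.
Δv₁ = v_p − v_c1 = 63.51 m/s.
At r₂: circular v_c2 = √(μ/r₂) = 205.2 m/s; transfer-apoapsis v_a = √[μ(2/r₂ − 1/a_t)] = 155.0 m/s.
Δv₂ = v_c2 − v_a = 50.19 m/s.
Total Δv = Δv₁ + Δv₂ = 113.7 m/s.

Δv_total ≈ 114 m/s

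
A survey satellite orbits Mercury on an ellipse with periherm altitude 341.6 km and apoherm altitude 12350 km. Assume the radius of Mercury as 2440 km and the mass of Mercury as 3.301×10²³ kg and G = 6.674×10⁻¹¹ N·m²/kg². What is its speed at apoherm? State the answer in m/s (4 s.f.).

μ = GM = 6.674×10⁻¹¹ × 3.301×10²³ = 2.203×10¹³ m³/s².
r_p = 2440 + 341.6 = 2781.6 km = 2.7816×10⁶ m.
r_a = 2440 + 12350 = 14790 km = 1.4790×10⁷ m.
Semi-major axis a = (r_p + r_a)/2 = 8785.8 km = 8.786×10⁶ m.
Vis-viva: v² = μ(2/r − 1/a) = 2.203×10¹³ × (1.352×10⁻⁷ − 1.138×10⁻⁷) = 4.716×10⁵ m²/s².
v = 686.7 m/s.

v ≈ 686.7 m/s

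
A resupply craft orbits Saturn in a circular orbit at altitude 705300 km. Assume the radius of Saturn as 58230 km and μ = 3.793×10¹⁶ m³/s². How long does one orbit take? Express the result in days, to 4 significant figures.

r = 58230 + 705300 = 763530 km = 7.6353×10⁸ m.
Kepler's third law: T = 2π√(r³/μ) = 2π√((7.635×10⁸)³ / 3.793×10¹⁶).
r³/μ = 1.174×10¹⁰ s², so T = 2π × 1.083×10⁵ = 6.807×10⁵ s.
Converting: 6.807×10⁵ s ÷ 86400 = 7.878 days.

T ≈ 7.878 days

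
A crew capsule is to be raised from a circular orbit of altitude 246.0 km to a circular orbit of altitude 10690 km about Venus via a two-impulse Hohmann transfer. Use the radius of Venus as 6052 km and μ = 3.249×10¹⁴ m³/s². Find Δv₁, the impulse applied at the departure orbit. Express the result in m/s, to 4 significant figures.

Δv ≈ 1476 m/s

r₁ = 6052 + 246.0 = 6298.0 km = 6.2980×10⁶ m.
r₂ = 6052 + 10690 = 16742 km = 1.6742×10⁷ m.
Transfer ellipse a_t = (r₁ + r₂)/2 = 1.152×10⁷ m.
At r₁: circular v_c1 = √(μ/r₁) = 7182 m/s; transfer-periapsis v_p = √[μ(2/r₁ − 1/a_t)] = 8659 m/s.
Δv₁ = v_p − v_c1 = 1476 m/s.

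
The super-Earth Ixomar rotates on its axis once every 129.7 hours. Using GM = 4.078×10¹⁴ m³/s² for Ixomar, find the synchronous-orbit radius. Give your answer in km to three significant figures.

T = 129.7 hours = 4.669×10⁵ s.
A synchronous orbit has period T, so by Kepler's third law a = (μT²/4π²)^(1/3).
μT²/4π² = 4.078×10¹⁴ × (4.669×10⁵)² / 39.48 = 2.252×10²⁴ m³.
a = 1.311×10⁸ m = 1.3108×10⁵ km.

r_sync ≈ 1.31×10⁵ km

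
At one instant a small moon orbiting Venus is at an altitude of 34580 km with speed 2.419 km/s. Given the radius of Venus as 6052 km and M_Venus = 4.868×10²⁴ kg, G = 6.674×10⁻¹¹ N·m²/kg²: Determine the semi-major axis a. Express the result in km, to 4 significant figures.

μ = GM = 6.674×10⁻¹¹ × 4.868×10²⁴ = 3.249×10¹⁴ m³/s².
r = 6052 + 34580 = 40632 km = 4.063×10⁷ m.
Specific orbital energy ε = v²/2 − μ/r = (2419)²/2 − 3.249×10¹⁴/4.063×10⁷ = -5.070×10⁶ J/kg.
Since ε = −μ/(2a), a = −μ/(2ε) = 3.204×10⁷ m = 32040 km.

a ≈ 32040 km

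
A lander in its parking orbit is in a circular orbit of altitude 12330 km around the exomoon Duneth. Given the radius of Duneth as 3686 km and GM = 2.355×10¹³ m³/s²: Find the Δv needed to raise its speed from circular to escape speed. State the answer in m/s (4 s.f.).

r = 3686 + 12330 = 16016 km = 1.6016×10⁷ m.
Circular speed v_c = √(μ/r) = 1213 m/s.
Escape speed v_esc = √(2μ/r) = √2 × v_c = 1715 m/s.
Δv = v_esc − v_c = 502.3 m/s.

Δv ≈ 502.3 m/s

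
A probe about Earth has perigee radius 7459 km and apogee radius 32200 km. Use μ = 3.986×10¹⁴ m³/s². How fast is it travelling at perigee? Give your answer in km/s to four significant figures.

Semi-major axis a = (r_p + r_a)/2 = 19830 km = 1.983×10⁷ m.
Vis-viva: v² = μ(2/r − 1/a) = 3.986×10¹⁴ × (2.681×10⁻⁷ − 5.043×10⁻⁸) = 8.678×10⁷ m²/s².
v = 9315 m/s = 9.315 km/s.

v ≈ 9.315 km/s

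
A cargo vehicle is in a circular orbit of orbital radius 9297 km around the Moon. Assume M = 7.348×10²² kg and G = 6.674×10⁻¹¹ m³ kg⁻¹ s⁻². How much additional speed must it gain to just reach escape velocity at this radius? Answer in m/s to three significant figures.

Δv ≈ 301 m/s

μ = GM = 6.674×10⁻¹¹ × 7.348×10²² = 4.904×10¹² m³/s².
r = 9297 km = 9.297×10⁶ m.
Circular speed v_c = √(μ/r) = 726.3 m/s.
Escape speed v_esc = √(2μ/r) = √2 × v_c = 1027 m/s.
Δv = v_esc − v_c = 300.8 m/s.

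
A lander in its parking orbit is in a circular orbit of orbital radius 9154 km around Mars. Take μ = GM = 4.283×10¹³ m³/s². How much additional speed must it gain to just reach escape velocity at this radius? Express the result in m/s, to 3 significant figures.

r = 9154 km = 9.154×10⁶ m.
Circular speed v_c = √(μ/r) = 2163 m/s.
Escape speed v_esc = √(2μ/r) = √2 × v_c = 3059 m/s.
Δv = v_esc − v_c = 896.0 m/s.

Δv ≈ 896 m/s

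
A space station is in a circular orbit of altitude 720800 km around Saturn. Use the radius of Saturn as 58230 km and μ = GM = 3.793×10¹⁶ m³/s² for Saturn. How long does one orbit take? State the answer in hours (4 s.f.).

r = 58230 + 720800 = 779030 km = 7.7903×10⁸ m.
Kepler's third law: T = 2π√(r³/μ) = 2π√((7.790×10⁸)³ / 3.793×10¹⁶).
r³/μ = 1.246×10¹⁰ s², so T = 2π × 1.116×10⁵ = 7.015×10⁵ s.
Converting: 7.015×10⁵ s ÷ 3600 = 194.9 hours.

T ≈ 194.9 hours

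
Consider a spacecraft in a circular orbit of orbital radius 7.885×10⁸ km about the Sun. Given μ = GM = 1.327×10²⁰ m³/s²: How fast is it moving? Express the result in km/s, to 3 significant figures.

r = 7.885×10⁸ km = 7.885×10¹¹ m.
For a circular orbit v = √(μ/r) = √(1.327×10²⁰ / 7.885×10¹¹) = √(1.683×10⁸) = 12970 m/s.
That is 12.97 km/s.

v ≈ 13.0 km/s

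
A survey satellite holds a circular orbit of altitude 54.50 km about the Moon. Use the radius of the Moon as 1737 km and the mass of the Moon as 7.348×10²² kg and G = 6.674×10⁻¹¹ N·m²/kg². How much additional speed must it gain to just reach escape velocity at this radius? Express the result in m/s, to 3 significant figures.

μ = GM = 6.674×10⁻¹¹ × 7.348×10²² = 4.904×10¹² m³/s².
r = 1737 + 54.50 = 1791.5 km = 1.7915×10⁶ m.
Circular speed v_c = √(μ/r) = 1655 m/s.
Escape speed v_esc = √(2μ/r) = √2 × v_c = 2340 m/s.
Δv = v_esc − v_c = 685.3 m/s.

Δv ≈ 685 m/s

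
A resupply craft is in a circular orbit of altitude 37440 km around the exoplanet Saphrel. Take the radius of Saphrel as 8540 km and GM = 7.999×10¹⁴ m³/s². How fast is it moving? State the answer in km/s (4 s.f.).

r = 8540 + 37440 = 45980 km = 4.5980×10⁷ m.
For a circular orbit v = √(μ/r) = √(7.999×10¹⁴ / 4.598×10⁷) = √(1.740×10⁷) = 4171 m/s.
That is 4.171 km/s.

v ≈ 4.171 km/s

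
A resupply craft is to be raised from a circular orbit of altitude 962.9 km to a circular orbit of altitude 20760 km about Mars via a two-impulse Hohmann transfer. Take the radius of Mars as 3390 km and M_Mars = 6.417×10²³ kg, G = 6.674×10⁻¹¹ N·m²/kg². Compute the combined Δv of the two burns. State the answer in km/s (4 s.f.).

Δv_total ≈ 1.542 km/s

μ = GM = 6.674×10⁻¹¹ × 6.417×10²³ = 4.283×10¹³ m³/s².
r₁ = 3390 + 962.9 = 4352.9 km = 4.3529×10⁶ m.
r₂ = 3390 + 20760 = 24150 km = 2.4150×10⁷ m.
Transfer ellipse a_t = (r₁ + r₂)/2 = 1.425×10⁷ m.
At r₁: circular v_c1 = √(μ/r₁) = 3137 m/s; transfer-periapsis v_p = √[μ(2/r₁ − 1/a_t)] = 4083 m/s.
Δv₁ = v_p − v_c1 = 946.5 m/s.
At r₂: circular v_c2 = √(μ/r₂) = 1332 m/s; transfer-apoapsis v_a = √[μ(2/r₂ − 1/a_t)] = 736.0 m/s.
Δv₂ = v_c2 − v_a = 595.7 m/s.
Total Δv = Δv₁ + Δv₂ = 1542 m/s = 1.542 km/s.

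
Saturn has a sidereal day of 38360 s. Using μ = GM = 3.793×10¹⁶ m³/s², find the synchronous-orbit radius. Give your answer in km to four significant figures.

A synchronous orbit has period T, so by Kepler's third law a = (μT²/4π²)^(1/3).
μT²/4π² = 3.793×10¹⁶ × (3.836×10⁴)² / 39.48 = 1.414×10²⁴ m³.
a = 1.122×10⁸ m = 1.1223×10⁵ km.

r_sync ≈ 1.122×10⁵ km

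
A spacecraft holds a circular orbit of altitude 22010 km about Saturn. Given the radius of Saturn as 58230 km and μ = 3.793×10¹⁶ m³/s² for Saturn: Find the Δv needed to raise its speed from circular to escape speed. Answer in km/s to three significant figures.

Δv ≈ 9.01 km/s

r = 58230 + 22010 = 80240 km = 8.0240×10⁷ m.
Circular speed v_c = √(μ/r) = 21740 m/s.
Escape speed v_esc = √(2μ/r) = √2 × v_c = 30750 m/s.
Δv = v_esc − v_c = 9006 m/s = 9.006 km/s.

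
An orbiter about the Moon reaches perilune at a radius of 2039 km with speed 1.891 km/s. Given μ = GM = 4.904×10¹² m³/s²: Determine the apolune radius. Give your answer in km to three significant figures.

apolune radius ≈ 5910 km

r_p = 2.039×10⁶ m.
Specific energy ε = v²/2 − μ/r = -6.172×10⁵ J/kg, so a = −μ/(2ε) = 3.973×10⁶ m.
The apsides satisfy r_p + r_a = 2a, so the apolune radius is 2a − r_p = 5.907×10⁶ m = 5907.1 km.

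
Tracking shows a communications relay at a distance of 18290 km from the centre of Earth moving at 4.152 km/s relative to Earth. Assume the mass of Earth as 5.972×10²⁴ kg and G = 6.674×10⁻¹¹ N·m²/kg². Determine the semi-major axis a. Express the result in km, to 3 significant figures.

μ = GM = 6.674×10⁻¹¹ × 5.972×10²⁴ = 3.986×10¹⁴ m³/s².
r = 1.829×10⁷ m.
Vis-viva rearranged: 1/a = 2/r − v²/μ = 1.093×10⁻⁷ − 4.325×10⁻⁸ = 6.610×10⁻⁸ m⁻¹.
a = 1.513×10⁷ m = 15129 km.

a ≈ 15100 km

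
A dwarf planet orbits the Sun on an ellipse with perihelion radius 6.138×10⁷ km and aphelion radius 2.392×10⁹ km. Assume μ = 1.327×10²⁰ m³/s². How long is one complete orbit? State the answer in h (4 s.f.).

Semi-major axis a = (r_p + r_a)/2 = (6.1380×10⁷ + 2.3920×10⁹)/2 = 1.2267×10⁹ km = 1.227×10¹² m.
By Kepler's third law T = 2π√(a³/μ) = 2π × 1.179×10⁸ = 7.410×10⁸ s.
= 2.058×10⁵ h.

T ≈ 205800 h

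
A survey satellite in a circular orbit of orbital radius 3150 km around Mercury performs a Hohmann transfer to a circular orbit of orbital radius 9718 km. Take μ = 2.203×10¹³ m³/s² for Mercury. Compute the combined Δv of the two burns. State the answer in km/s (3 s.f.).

Δv_total ≈ 1.06 km/s

r₁ = 3150 km = 3.150×10⁶ m.
r₂ = 9718 km = 9.718×10⁶ m.
Transfer ellipse a_t = (r₁ + r₂)/2 = 6.434×10⁶ m.
At r₁: circular v_c1 = √(μ/r₁) = 2645 m/s; transfer-periherm v_p = √[μ(2/r₁ − 1/a_t)] = 3250 m/s.
Δv₁ = v_p − v_c1 = 605.6 m/s.
At r₂: circular v_c2 = √(μ/r₂) = 1506 m/s; transfer-apoherm v_a = √[μ(2/r₂ − 1/a_t)] = 1053 m/s.
Δv₂ = v_c2 − v_a = 452.1 m/s.
Total Δv = Δv₁ + Δv₂ = 1058 m/s = 1.058 km/s.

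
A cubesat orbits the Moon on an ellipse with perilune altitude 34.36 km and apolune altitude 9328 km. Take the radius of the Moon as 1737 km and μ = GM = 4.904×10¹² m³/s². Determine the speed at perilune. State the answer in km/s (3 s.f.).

r_p = 1737 + 34.36 = 1771.4 km = 1.7714×10⁶ m.
r_a = 1737 + 9328 = 11065 km = 1.1065×10⁷ m.
Semi-major axis a = (r_p + r_a)/2 = 6418.2 km = 6.418×10⁶ m.
Vis-viva: v² = μ(2/r − 1/a) = 4.904×10¹² × (1.129×10⁻⁶ − 1.558×10⁻⁷) = 4.773×10⁶ m²/s².
v = 2185 m/s = 2.185 km/s.

v ≈ 2.18 km/s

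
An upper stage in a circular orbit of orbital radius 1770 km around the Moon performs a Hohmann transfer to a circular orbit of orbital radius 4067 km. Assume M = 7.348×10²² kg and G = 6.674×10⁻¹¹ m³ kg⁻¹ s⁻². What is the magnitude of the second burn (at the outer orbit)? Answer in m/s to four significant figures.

μ = GM = 6.674×10⁻¹¹ × 7.348×10²² = 4.904×10¹² m³/s².
r₁ = 1770 km = 1.770×10⁶ m.
r₂ = 4067 km = 4.067×10⁶ m.
Transfer ellipse a_t = (r₁ + r₂)/2 = 2.918×10⁶ m.
At r₁: circular v_c1 = √(μ/r₁) = 1665 m/s; transfer-perilune v_p = √[μ(2/r₁ − 1/a_t)] = 1965 m/s.
At r₂: circular v_c2 = √(μ/r₂) = 1098 m/s; transfer-apolune v_a = √[μ(2/r₂ − 1/a_t)] = 855.2 m/s.
Δv₂ = v_c2 − v_a = 242.9 m/s.

Δv ≈ 242.9 m/s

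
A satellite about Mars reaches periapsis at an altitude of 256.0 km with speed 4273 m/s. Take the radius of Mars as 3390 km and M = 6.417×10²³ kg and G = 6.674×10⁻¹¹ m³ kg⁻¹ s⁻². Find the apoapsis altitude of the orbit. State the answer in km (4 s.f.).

apoapsis altitude ≈ 9329 km

μ = GM = 6.674×10⁻¹¹ × 6.417×10²³ = 4.283×10¹³ m³/s².
r_p = 3390 + 256.0 = 3646.0 km = 3.646×10⁶ m.
Specific energy ε = v²/2 − μ/r = -2.617×10⁶ J/kg, so a = −μ/(2ε) = 8.182×10⁶ m.
The apsides satisfy r_p + r_a = 2a, so the apoapsis radius is 2a − r_p = 1.272×10⁷ m = 12719 km.
Apoapsis altitude = 12719 − 3390 = 9328.6 km.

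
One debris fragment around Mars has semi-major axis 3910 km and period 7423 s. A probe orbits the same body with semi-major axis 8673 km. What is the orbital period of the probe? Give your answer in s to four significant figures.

Kepler's third law: T² ∝ a³, so T₂ = T₁ (a₂/a₁)^(3/2).
a₂/a₁ = 2.218, (a₂/a₁)^(3/2) = 3.304.
T₂ = 7423 × 3.304 = 24520 s.

T₂ ≈ 24520 s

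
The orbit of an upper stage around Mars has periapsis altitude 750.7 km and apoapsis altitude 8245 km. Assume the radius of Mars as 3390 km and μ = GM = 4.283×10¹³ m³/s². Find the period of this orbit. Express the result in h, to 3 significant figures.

T ≈ 5.91 h

r_p = 3390 + 750.7 = 4140.7 km = 4.1407×10⁶ m.
r_a = 3390 + 8245 = 11635 km = 1.1635×10⁷ m.
Semi-major axis a = (r_p + r_a)/2 = (4140.7 + 11635)/2 = 7887.9 km = 7.888×10⁶ m.
By Kepler's third law T = 2π√(a³/μ) = 2π × 3.385×10³ = 2.127×10⁴ s.
= 5.908 h.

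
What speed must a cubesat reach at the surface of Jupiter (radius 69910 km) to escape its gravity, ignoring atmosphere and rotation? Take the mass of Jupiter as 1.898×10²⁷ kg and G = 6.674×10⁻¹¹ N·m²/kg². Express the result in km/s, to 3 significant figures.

μ = GM = 6.674×10⁻¹¹ × 1.898×10²⁷ = 1.267×10¹⁷ m³/s².
r = R = 6.991×10⁷ m.
Escape speed v_esc = √(2μ/r) = √(2 × 1.267×10¹⁷ / 6.991×10⁷) = √(3.624×10⁹) = 60200 m/s.
= 60.20 km/s.

v_esc ≈ 60.2 km/s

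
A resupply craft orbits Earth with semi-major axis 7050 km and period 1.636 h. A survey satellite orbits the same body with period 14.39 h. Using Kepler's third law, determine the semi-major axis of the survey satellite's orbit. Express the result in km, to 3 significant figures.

a₂ ≈ 30000 km

Kepler's third law: a³ ∝ T², so a₂ = a₁ (T₂/T₁)^(2/3).
T₂/T₁ = 8.796, (T₂/T₁)^(2/3) = 4.261.
a₂ = 7050 × 4.261 = 30040 km.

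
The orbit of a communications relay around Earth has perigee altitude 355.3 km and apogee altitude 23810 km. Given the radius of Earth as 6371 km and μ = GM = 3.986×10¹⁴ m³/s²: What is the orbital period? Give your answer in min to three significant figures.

r_p = 6371 + 355.3 = 6726.3 km = 6.7263×10⁶ m.
r_a = 6371 + 23810 = 30181 km = 3.0181×10⁷ m.
Semi-major axis a = (r_p + r_a)/2 = (6726.3 + 30181)/2 = 18454 km = 1.845×10⁷ m.
By Kepler's third law T = 2π√(a³/μ) = 2π × 3.971×10³ = 2.495×10⁴ s.
= 415.8 min.

T ≈ 416 min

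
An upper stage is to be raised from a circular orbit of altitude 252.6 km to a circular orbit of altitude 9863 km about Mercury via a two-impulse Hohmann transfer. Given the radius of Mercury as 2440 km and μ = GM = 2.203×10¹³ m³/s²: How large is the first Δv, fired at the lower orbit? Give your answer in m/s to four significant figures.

Δv ≈ 803.7 m/s

r₁ = 2440 + 252.6 = 2692.6 km = 2.6926×10⁶ m.
r₂ = 2440 + 9863 = 12303 km = 1.2303×10⁷ m.
Transfer ellipse a_t = (r₁ + r₂)/2 = 7.498×10⁶ m.
At r₁: circular v_c1 = √(μ/r₁) = 2860 m/s; transfer-periherm v_p = √[μ(2/r₁ − 1/a_t)] = 3664 m/s.
Δv₁ = v_p − v_c1 = 803.7 m/s.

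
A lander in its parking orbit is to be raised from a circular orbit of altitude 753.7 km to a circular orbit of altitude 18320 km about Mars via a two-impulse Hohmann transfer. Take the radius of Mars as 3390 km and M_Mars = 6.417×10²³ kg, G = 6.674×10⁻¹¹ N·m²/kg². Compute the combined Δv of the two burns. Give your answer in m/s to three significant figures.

Δv_total ≈ 1560 m/s

μ = GM = 6.674×10⁻¹¹ × 6.417×10²³ = 4.283×10¹³ m³/s².
r₁ = 3390 + 753.7 = 4143.7 km = 4.1437×10⁶ m.
r₂ = 3390 + 18320 = 21710 km = 2.1710×10⁷ m.
Transfer ellipse a_t = (r₁ + r₂)/2 = 1.293×10⁷ m.
At r₁: circular v_c1 = √(μ/r₁) = 3215 m/s; transfer-periapsis v_p = √[μ(2/r₁ − 1/a_t)] = 4166 m/s.
Δv₁ = v_p − v_c1 = 951.4 m/s.
At r₂: circular v_c2 = √(μ/r₂) = 1405 m/s; transfer-apoapsis v_a = √[μ(2/r₂ − 1/a_t)] = 795.2 m/s.
Δv₂ = v_c2 − v_a = 609.3 m/s.
Total Δv = Δv₁ + Δv₂ = 1561 m/s.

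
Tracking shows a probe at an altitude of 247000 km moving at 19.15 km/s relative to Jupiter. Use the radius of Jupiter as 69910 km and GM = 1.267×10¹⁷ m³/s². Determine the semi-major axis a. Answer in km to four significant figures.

r = 69910 + 247000 = 3.1691×10⁵ km = 3.169×10⁸ m.
Specific orbital energy ε = v²/2 − μ/r = (19150)²/2 − 1.267×10¹⁷/3.169×10⁸ = -2.164×10⁸ J/kg.
Since ε = −μ/(2a), a = −μ/(2ε) = 2.927×10⁸ m = 2.9270×10⁵ km.

a ≈ 2.927×10⁵ km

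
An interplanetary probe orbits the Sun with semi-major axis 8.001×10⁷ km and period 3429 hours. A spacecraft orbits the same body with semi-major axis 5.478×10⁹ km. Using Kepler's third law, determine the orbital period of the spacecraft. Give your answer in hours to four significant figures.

T₂ ≈ 1.943×10⁶ hours

Kepler's third law: T² ∝ a³, so T₂ = T₁ (a₂/a₁)^(3/2).
a₂/a₁ = 68.47, (a₂/a₁)^(3/2) = 566.5.
T₂ = 3429 × 566.5 = 1.943×10⁶ hours.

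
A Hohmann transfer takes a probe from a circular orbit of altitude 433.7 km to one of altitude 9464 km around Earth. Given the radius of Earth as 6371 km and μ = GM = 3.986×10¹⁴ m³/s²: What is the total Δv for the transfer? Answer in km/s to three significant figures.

r₁ = 6371 + 433.7 = 6804.7 km = 6.8047×10⁶ m.
r₂ = 6371 + 9464 = 15835 km = 1.5835×10⁷ m.
Transfer ellipse a_t = (r₁ + r₂)/2 = 1.132×10⁷ m.
At r₁: circular v_c1 = √(μ/r₁) = 7654 m/s; transfer-perigee v_p = √[μ(2/r₁ − 1/a_t)] = 9052 m/s.
Δv₁ = v_p − v_c1 = 1399 m/s.
At r₂: circular v_c2 = √(μ/r₂) = 5017 m/s; transfer-apogee v_a = √[μ(2/r₂ − 1/a_t)] = 3890 m/s.
Δv₂ = v_c2 − v_a = 1127 m/s.
Total Δv = Δv₁ + Δv₂ = 2526 m/s = 2.526 km/s.

Δv_total ≈ 2.53 km/s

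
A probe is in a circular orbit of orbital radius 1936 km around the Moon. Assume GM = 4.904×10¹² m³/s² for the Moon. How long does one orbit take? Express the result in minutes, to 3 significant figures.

r = 1936 km = 1.936×10⁶ m.
Kepler's third law: T = 2π√(r³/μ) = 2π√((1.936×10⁶)³ / 4.904×10¹²).
r³/μ = 1.480×10⁶ s², so T = 2π × 1.216×10³ = 7.643×10³ s.
Converting: 7.643×10³ s ÷ 60.00 = 127.4 minutes.

T ≈ 127 minutes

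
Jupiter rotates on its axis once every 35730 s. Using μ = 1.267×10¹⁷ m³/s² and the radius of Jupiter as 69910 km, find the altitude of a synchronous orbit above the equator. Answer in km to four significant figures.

h_sync ≈ 90110 km

A synchronous orbit has period T, so by Kepler's third law a = (μT²/4π²)^(1/3).
μT²/4π² = 1.267×10¹⁷ × (3.573×10⁴)² / 39.48 = 4.097×10²⁴ m³.
a = 1.600×10⁸ m = 1.6002×10⁵ km.
Altitude h = a − R = 1.6002×10⁵ − 69910 = 90105 km.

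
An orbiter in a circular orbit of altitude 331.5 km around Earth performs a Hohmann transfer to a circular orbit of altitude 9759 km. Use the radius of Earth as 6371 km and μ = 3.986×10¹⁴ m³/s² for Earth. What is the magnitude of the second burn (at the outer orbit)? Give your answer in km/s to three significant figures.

r₁ = 6371 + 331.5 = 6702.5 km = 6.7025×10⁶ m.
r₂ = 6371 + 9759 = 16130 km = 1.6130×10⁷ m.
Transfer ellipse a_t = (r₁ + r₂)/2 = 1.142×10⁷ m.
At r₁: circular v_c1 = √(μ/r₁) = 7712 m/s; transfer-perigee v_p = √[μ(2/r₁ − 1/a_t)] = 9167 m/s.
At r₂: circular v_c2 = √(μ/r₂) = 4971 m/s; transfer-apogee v_a = √[μ(2/r₂ − 1/a_t)] = 3809 m/s.
Δv₂ = v_c2 − v_a = 1162 m/s.
= 1.162 km/s.

Δv ≈ 1.16 km/s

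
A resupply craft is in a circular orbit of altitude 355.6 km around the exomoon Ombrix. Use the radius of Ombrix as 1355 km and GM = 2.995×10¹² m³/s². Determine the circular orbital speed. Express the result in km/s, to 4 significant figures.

r = 1355 + 355.6 = 1710.6 km = 1.7106×10⁶ m.
For a circular orbit v = √(μ/r) = √(2.995×10¹² / 1.711×10⁶) = √(1.751×10⁶) = 1323 m/s.
That is 1.323 km/s.

v ≈ 1.323 km/s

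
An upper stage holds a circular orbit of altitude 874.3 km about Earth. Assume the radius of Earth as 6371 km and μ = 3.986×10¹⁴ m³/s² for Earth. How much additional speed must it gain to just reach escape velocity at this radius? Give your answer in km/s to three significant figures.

r = 6371 + 874.3 = 7245.3 km = 7.2453×10⁶ m.
Circular speed v_c = √(μ/r) = 7417 m/s.
Escape speed v_esc = √(2μ/r) = √2 × v_c = 10490 m/s.
Δv = v_esc − v_c = 3072 m/s = 3.072 km/s.

Δv ≈ 3.07 km/s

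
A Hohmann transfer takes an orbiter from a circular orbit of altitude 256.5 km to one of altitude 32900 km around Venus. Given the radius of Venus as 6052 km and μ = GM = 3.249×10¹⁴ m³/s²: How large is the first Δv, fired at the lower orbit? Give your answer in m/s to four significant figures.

Δv ≈ 2239 m/s

r₁ = 6052 + 256.5 = 6308.5 km = 6.3085×10⁶ m.
r₂ = 6052 + 32900 = 38952 km = 3.8952×10⁷ m.
Transfer ellipse a_t = (r₁ + r₂)/2 = 2.263×10⁷ m.
At r₁: circular v_c1 = √(μ/r₁) = 7176 m/s; transfer-periapsis v_p = √[μ(2/r₁ − 1/a_t)] = 9415 m/s.
Δv₁ = v_p − v_c1 = 2239 m/s.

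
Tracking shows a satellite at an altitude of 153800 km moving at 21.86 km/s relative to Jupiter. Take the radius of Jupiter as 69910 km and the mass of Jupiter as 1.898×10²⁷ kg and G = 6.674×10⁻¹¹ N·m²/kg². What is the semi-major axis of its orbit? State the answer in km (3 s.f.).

μ = GM = 6.674×10⁻¹¹ × 1.898×10²⁷ = 1.267×10¹⁷ m³/s².
r = 69910 + 153800 = 2.2371×10⁵ km = 2.237×10⁸ m.
Vis-viva rearranged: 1/a = 2/r − v²/μ = 8.940×10⁻⁹ − 3.772×10⁻⁹ = 5.168×10⁻⁹ m⁻¹.
a = 1.935×10⁸ m = 1.9351×10⁵ km.

a ≈ 1.94×10⁵ km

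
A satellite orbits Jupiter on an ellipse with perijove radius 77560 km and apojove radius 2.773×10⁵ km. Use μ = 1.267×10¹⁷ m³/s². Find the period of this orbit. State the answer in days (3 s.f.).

Semi-major axis a = (r_p + r_a)/2 = (77560 + 2.7730×10⁵)/2 = 1.7743×10⁵ km = 1.774×10⁸ m.
By Kepler's third law T = 2π√(a³/μ) = 2π × 6.640×10³ = 4.172×10⁴ s.
= 0.4829 days.

T ≈ 0.483 days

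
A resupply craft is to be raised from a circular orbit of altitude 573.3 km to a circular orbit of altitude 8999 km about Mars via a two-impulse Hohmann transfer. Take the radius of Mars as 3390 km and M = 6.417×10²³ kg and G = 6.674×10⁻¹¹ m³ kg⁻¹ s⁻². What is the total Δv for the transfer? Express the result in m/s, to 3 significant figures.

Δv_total ≈ 1320 m/s

μ = GM = 6.674×10⁻¹¹ × 6.417×10²³ = 4.283×10¹³ m³/s².
r₁ = 3390 + 573.3 = 3963.3 km = 3.9633×10⁶ m.
r₂ = 3390 + 8999 = 12389 km = 1.2389×10⁷ m.
Transfer ellipse a_t = (r₁ + r₂)/2 = 8.176×10⁶ m.
At r₁: circular v_c1 = √(μ/r₁) = 3287 m/s; transfer-periapsis v_p = √[μ(2/r₁ − 1/a_t)] = 4046 m/s.
Δv₁ = v_p − v_c1 = 759.2 m/s.
At r₂: circular v_c2 = √(μ/r₂) = 1859 m/s; transfer-apoapsis v_a = √[μ(2/r₂ − 1/a_t)] = 1294 m/s.
Δv₂ = v_c2 − v_a = 564.8 m/s.
Total Δv = Δv₁ + Δv₂ = 1324 m/s.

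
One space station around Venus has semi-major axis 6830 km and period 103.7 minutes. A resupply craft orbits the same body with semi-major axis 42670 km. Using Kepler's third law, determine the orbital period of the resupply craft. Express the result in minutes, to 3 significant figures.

Kepler's third law: T² ∝ a³, so T₂ = T₁ (a₂/a₁)^(3/2).
a₂/a₁ = 6.247, (a₂/a₁)^(3/2) = 15.62.
T₂ = 103.7 × 15.62 = 1619 minutes.

T₂ ≈ 1620 minutes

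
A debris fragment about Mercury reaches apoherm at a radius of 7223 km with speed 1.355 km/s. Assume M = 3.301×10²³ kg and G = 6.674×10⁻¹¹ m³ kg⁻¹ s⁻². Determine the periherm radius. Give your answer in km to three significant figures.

μ = GM = 6.674×10⁻¹¹ × 3.301×10²³ = 2.203×10¹³ m³/s².
r_a = 7.223×10⁶ m.
Specific energy ε = v²/2 − μ/r = -2.132×10⁶ J/kg, so a = −μ/(2ε) = 5.167×10⁶ m.
The apsides satisfy r_p + r_a = 2a, so the periherm radius is 2a − r_a = 3.110×10⁶ m = 3110.0 km.

periherm radius ≈ 3110 km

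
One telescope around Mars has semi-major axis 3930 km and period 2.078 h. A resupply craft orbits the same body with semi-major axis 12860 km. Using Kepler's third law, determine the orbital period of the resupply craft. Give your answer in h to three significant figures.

Kepler's third law: T² ∝ a³, so T₂ = T₁ (a₂/a₁)^(3/2).
a₂/a₁ = 3.272, (a₂/a₁)^(3/2) = 5.919.
T₂ = 2.078 × 5.919 = 12.30 h.

T₂ ≈ 12.3 h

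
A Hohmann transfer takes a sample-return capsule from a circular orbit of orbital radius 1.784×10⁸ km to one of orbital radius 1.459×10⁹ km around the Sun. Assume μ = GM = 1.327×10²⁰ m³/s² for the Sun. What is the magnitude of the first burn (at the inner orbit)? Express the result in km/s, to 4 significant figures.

r₁ = 1.784×10⁸ km = 1.784×10¹¹ m.
r₂ = 1.459×10⁹ km = 1.459×10¹² m.
Transfer ellipse a_t = (r₁ + r₂)/2 = 8.187×10¹¹ m.
At r₁: circular v_c1 = √(μ/r₁) = 27270 m/s; transfer-perihelion v_p = √[μ(2/r₁ − 1/a_t)] = 36410 m/s.
Δv₁ = v_p − v_c1 = 9135 m/s.
= 9.135 km/s.

Δv ≈ 9.135 km/s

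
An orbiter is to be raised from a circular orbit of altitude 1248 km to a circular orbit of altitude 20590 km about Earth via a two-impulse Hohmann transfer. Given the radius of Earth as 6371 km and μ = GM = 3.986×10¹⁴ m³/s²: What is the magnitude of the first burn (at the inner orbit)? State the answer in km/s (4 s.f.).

Δv ≈ 1.799 km/s

r₁ = 6371 + 1248 = 7619.0 km = 7.6190×10⁶ m.
r₂ = 6371 + 20590 = 26961 km = 2.6961×10⁷ m.
Transfer ellipse a_t = (r₁ + r₂)/2 = 1.729×10⁷ m.
At r₁: circular v_c1 = √(μ/r₁) = 7233 m/s; transfer-perigee v_p = √[μ(2/r₁ − 1/a_t)] = 9032 m/s.
Δv₁ = v_p − v_c1 = 1799 m/s.
= 1.799 km/s.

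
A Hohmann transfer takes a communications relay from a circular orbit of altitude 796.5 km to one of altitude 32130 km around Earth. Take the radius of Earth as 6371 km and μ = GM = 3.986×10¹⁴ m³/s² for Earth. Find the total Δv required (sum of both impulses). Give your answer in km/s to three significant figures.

Δv_total ≈ 3.64 km/s

r₁ = 6371 + 796.5 = 7167.5 km = 7.1675×10⁶ m.
r₂ = 6371 + 32130 = 38501 km = 3.8501×10⁷ m.
Transfer ellipse a_t = (r₁ + r₂)/2 = 2.283×10⁷ m.
At r₁: circular v_c1 = √(μ/r₁) = 7457 m/s; transfer-perigee v_p = √[μ(2/r₁ − 1/a_t)] = 9683 m/s.
Δv₁ = v_p − v_c1 = 2226 m/s.
At r₂: circular v_c2 = √(μ/r₂) = 3218 m/s; transfer-apogee v_a = √[μ(2/r₂ − 1/a_t)] = 1803 m/s.
Δv₂ = v_c2 − v_a = 1415 m/s.
Total Δv = Δv₁ + Δv₂ = 3641 m/s = 3.641 km/s.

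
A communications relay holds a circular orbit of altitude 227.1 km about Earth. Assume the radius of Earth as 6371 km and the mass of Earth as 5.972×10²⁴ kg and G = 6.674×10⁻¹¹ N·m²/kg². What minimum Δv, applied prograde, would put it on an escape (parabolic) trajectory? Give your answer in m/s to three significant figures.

μ = GM = 6.674×10⁻¹¹ × 5.972×10²⁴ = 3.986×10¹⁴ m³/s².
r = 6371 + 227.1 = 6598.1 km = 6.5981×10⁶ m.
Circular speed v_c = √(μ/r) = 7772 m/s.
Escape speed v_esc = √(2μ/r) = √2 × v_c = 10990 m/s.
Δv = v_esc − v_c = 3219 m/s.

Δv ≈ 3220 m/s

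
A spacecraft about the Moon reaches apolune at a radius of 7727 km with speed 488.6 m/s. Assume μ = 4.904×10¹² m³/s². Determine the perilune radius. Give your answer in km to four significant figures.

perilune radius ≈ 1790 km

r_a = 7.727×10⁶ m.
Specific energy ε = v²/2 − μ/r = -5.153×10⁵ J/kg, so a = −μ/(2ε) = 4.758×10⁶ m.
The apsides satisfy r_p + r_a = 2a, so the perilune radius is 2a − r_a = 1.790×10⁶ m = 1789.9 km.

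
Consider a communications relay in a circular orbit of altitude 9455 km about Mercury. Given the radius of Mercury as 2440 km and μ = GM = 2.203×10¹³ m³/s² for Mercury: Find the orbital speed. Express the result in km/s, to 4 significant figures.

v ≈ 1.361 km/s

r = 2440 + 9455 = 11895 km = 1.1895×10⁷ m.
For a circular orbit v = √(μ/r) = √(2.203×10¹³ / 1.190×10⁷) = √(1.852×10⁶) = 1361 m/s.
That is 1.361 km/s.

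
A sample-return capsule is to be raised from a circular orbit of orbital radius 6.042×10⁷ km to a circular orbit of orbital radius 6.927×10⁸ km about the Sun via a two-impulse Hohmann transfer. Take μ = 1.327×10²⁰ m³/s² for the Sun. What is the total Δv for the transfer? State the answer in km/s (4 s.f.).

Δv_total ≈ 24.99 km/s

r₁ = 6.042×10⁷ km = 6.042×10¹⁰ m.
r₂ = 6.927×10⁸ km = 6.927×10¹¹ m.
Transfer ellipse a_t = (r₁ + r₂)/2 = 3.766×10¹¹ m.
At r₁: circular v_c1 = √(μ/r₁) = 46860 m/s; transfer-perihelion v_p = √[μ(2/r₁ − 1/a_t)] = 63560 m/s.
Δv₁ = v_p − v_c1 = 16700 m/s.
At r₂: circular v_c2 = √(μ/r₂) = 13840 m/s; transfer-aphelion v_a = √[μ(2/r₂ − 1/a_t)] = 5544 m/s.
Δv₂ = v_c2 − v_a = 8297 m/s.
Total Δv = Δv₁ + Δv₂ = 24990 m/s = 24.99 km/s.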